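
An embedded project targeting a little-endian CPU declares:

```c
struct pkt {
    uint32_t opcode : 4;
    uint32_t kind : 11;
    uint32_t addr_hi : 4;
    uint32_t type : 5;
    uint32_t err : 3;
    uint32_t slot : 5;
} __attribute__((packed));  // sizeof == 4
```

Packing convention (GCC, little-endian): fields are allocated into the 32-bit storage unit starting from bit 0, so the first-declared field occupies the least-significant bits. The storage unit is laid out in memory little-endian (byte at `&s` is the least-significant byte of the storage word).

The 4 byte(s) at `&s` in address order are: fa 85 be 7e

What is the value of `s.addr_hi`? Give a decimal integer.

13

[0]=0xfa [1]=0x85 [2]=0xbe [3]=0x7e (little-endian) → word 0x7ebe85fa
opcode [0+:4] = (word>>0) & 0xf = 10
kind [4+:11] = (word>>4) & 0x7ff = 95
addr_hi [15+:4] = (word>>15) & 0xf = 13  ←
type [19+:5] = (word>>19) & 0x1f = 23
err [24+:3] = (word>>24) & 0x7 = 6
slot [27+:5] = (word>>27) & 0x1f = 15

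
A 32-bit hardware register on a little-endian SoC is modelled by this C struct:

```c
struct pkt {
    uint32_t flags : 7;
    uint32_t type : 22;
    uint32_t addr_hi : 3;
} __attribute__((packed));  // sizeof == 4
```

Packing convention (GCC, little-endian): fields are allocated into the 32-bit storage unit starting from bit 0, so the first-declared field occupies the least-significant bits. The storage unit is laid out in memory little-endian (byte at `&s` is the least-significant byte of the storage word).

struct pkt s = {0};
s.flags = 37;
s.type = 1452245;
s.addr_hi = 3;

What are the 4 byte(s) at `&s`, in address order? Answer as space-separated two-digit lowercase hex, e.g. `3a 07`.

a5 6a 14 6b

flags (7b) val=37 bits=0x25 at bit 0: 0x00000025
type (22b) val=1452245 bits=0x1628d5 at bit 7: 0x0b146aa5
addr_hi (3b) val=3 bits=0x3 at bit 29: 0x6b146aa5
word = 0x6b146aa5 → little-endian bytes:
  [0]=0xa5  [1]=0x6a  [2]=0x14  [3]=0x6b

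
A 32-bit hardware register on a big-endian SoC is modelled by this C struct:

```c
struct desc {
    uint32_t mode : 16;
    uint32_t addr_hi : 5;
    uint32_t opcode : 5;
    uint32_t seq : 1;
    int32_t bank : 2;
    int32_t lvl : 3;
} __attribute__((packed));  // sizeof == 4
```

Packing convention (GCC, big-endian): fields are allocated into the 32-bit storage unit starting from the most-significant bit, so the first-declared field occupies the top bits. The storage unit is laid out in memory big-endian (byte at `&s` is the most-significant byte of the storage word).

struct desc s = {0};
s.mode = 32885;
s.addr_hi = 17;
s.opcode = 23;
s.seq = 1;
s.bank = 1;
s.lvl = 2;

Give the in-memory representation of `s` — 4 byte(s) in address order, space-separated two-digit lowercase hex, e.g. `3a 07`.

[16+:16] mode=32885 & 0xffff = 0x8075; word=0x80750000
[11+:5] addr_hi=17 & 0x1f = 0x11; word=0x80758800
[6+:5] opcode=23 & 0x1f = 0x17; word=0x80758dc0
[5+:1] seq=1 & 0x1 = 0x1; word=0x80758de0
[3+:2] bank=1 & 0x3 = 0x1; word=0x80758de8
[0+:3] lvl=2 & 0x7 = 0x2; word=0x80758dea
word = 0x80758dea → big-endian bytes:
  [0]=0x80  [1]=0x75  [2]=0x8d  [3]=0xea

80 75 8d ea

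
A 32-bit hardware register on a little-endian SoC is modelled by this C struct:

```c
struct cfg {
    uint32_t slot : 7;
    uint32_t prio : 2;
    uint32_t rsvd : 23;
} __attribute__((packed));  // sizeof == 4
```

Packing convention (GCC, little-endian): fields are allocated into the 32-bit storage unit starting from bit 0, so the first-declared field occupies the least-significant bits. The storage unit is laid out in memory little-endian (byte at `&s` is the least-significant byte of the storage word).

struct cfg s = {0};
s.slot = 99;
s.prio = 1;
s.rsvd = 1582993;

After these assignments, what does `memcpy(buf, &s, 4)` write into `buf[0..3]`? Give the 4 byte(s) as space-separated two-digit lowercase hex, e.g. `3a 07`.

e3 22 4f 30

[0+:7] slot=99 & 0x7f = 0x63; word=0x00000063
[7+:2] prio=1 & 0x3 = 0x1; word=0x000000e3
[9+:23] rsvd=1582993 & 0x7fffff = 0x182791; word=0x304f22e3
word = 0x304f22e3 → little-endian bytes:
  [0]=0xe3  [1]=0x22  [2]=0x4f  [3]=0x30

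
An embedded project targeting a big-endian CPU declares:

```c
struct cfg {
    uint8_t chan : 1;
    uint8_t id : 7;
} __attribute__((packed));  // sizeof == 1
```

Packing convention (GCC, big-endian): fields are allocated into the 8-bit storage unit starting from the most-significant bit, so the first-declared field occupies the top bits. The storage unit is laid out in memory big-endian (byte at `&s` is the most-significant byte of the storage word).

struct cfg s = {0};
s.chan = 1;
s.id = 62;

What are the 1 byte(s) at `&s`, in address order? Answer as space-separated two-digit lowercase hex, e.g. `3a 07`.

be

chan:1 = 1 → 0x1 << 7 → word 0x80
id:7 = 62 → 0x3e << 0 → word 0xbe
word = 0xbe → big-endian bytes:
  [0]=0xbe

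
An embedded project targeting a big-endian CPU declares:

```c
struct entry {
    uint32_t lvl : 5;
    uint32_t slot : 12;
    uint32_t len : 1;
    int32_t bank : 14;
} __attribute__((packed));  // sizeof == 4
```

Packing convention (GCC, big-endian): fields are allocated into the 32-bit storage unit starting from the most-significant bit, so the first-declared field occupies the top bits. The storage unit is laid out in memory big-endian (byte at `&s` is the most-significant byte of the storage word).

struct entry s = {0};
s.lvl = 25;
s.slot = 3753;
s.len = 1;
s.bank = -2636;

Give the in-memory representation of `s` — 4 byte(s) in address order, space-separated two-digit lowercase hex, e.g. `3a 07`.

[27+:5] lvl=25 & 0x1f = 0x19; word=0xc8000000
[15+:12] slot=3753 & 0xfff = 0xea9; word=0xcf548000
[14+:1] len=1 & 0x1 = 0x1; word=0xcf54c000
[0+:14] bank=-2636 & 0x3fff = 0x35b4; word=0xcf54f5b4
word = 0xcf54f5b4 → big-endian bytes:
  [0]=0xcf  [1]=0x54  [2]=0xf5  [3]=0xb4

cf 54 f5 b4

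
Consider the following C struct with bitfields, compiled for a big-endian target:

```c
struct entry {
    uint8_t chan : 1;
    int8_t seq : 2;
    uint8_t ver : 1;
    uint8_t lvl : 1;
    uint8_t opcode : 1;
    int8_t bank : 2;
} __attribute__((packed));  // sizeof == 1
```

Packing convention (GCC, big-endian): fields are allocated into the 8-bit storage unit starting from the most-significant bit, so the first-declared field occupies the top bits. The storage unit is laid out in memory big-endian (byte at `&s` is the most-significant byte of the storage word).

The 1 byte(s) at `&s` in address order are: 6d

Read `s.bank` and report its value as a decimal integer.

[0]=0x6d (big-endian) → word 0x6d
chan [7+:1] = (word>>7) & 0x1 = 0
seq [5+:2] = (word>>5) & 0x3 = 3
ver [4+:1] = (word>>4) & 0x1 = 0
lvl [3+:1] = (word>>3) & 0x1 = 1
opcode [2+:1] = (word>>2) & 0x1 = 1
bank [0+:2] = (word>>0) & 0x3 = 1  ←
bank signed 2b, MSB=0: value = 1

1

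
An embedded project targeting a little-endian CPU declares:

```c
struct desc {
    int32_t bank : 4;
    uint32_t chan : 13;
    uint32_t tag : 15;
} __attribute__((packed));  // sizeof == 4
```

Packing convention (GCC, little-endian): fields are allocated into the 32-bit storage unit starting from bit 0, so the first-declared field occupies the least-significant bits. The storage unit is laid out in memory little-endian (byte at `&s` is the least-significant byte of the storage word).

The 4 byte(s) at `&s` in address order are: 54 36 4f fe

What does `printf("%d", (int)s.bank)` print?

4

[0]=0x54 [1]=0x36 [2]=0x4f [3]=0xfe (little-endian) → word 0xfe4f3654
bank [0+:4] = (word>>0) & 0xf = 4  ←
chan [4+:13] = (word>>4) & 0x1fff = 4965
tag [17+:15] = (word>>17) & 0x7fff = 32551
bank signed 4b, MSB=0: value = 4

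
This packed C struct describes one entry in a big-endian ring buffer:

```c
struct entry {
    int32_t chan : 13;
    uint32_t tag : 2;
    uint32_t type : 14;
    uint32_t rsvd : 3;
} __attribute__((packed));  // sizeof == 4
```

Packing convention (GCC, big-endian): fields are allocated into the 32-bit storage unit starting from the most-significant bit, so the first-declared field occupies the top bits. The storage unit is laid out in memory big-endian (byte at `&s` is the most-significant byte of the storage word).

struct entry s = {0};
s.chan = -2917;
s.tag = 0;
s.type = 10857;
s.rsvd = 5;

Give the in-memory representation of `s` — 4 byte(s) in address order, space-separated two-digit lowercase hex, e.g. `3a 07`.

chan (13b) val=-2917 bits=0x149b at bit 19: 0xa4d80000
tag (2b) val=0 bits=0x0 at bit 17: 0xa4d80000
type (14b) val=10857 bits=0x2a69 at bit 3: 0xa4d95348
rsvd (3b) val=5 bits=0x5 at bit 0: 0xa4d9534d
word = 0xa4d9534d → big-endian bytes:
  [0]=0xa4  [1]=0xd9  [2]=0x53  [3]=0x4d

a4 d9 53 4d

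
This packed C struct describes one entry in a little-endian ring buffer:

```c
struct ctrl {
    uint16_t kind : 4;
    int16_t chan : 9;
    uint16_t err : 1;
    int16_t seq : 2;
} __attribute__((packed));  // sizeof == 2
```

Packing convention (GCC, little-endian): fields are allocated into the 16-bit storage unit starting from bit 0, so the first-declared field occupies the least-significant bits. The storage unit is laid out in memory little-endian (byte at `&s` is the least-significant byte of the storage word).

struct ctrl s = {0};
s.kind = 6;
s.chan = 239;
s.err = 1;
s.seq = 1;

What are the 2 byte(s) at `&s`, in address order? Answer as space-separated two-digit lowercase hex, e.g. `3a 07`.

f6 6e

kind (4b) val=6 bits=0x6 at bit 0: 0x0006
chan (9b) val=239 bits=0xef at bit 4: 0x0ef6
err (1b) val=1 bits=0x1 at bit 13: 0x2ef6
seq (2b) val=1 bits=0x1 at bit 14: 0x6ef6
word = 0x6ef6 → little-endian bytes:
  [0]=0xf6  [1]=0x6e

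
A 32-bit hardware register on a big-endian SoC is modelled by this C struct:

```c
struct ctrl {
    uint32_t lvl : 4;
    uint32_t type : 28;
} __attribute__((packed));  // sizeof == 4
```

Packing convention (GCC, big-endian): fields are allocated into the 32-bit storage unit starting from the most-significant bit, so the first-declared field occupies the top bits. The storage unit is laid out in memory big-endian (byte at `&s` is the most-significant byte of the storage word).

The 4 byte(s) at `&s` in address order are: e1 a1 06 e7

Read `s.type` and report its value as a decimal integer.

27330279

[0]=0xe1 [1]=0xa1 [2]=0x06 [3]=0xe7 (big-endian) → word 0xe1a106e7
lvl:4 @ bit 28 → (0xe1a106e7>>28)&0xf = 0xe
type:28 @ bit 0 → (0xe1a106e7>>0)&0xfffffff = 0x1a106e7  ←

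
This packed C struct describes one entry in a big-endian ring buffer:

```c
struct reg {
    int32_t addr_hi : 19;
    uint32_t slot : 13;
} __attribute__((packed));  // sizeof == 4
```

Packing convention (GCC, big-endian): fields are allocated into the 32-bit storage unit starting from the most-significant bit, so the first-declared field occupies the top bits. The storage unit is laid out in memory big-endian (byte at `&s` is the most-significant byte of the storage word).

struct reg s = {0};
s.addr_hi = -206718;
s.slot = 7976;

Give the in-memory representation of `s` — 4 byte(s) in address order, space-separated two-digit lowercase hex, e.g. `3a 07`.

9b 10 5f 28

addr_hi (19b) val=-206718 bits=0x4d882 at bit 13: 0x9b104000
slot (13b) val=7976 bits=0x1f28 at bit 0: 0x9b105f28
word = 0x9b105f28 → big-endian bytes:
  [0]=0x9b  [1]=0x10  [2]=0x5f  [3]=0x28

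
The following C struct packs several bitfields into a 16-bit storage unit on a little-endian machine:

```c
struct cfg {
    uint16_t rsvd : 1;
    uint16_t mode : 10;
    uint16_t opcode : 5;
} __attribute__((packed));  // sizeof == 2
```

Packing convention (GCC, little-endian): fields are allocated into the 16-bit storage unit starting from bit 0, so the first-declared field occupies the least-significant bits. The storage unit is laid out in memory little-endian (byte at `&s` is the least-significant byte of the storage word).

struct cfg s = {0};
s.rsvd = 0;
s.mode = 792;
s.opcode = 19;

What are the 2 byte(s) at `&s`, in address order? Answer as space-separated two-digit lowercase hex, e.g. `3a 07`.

30 9e

rsvd:1 = 0 → 0x0 << 0 → word 0x0000
mode:10 = 792 → 0x318 << 1 → word 0x0630
opcode:5 = 19 → 0x13 << 11 → word 0x9e30
word = 0x9e30 → little-endian bytes:
  [0]=0x30  [1]=0x9e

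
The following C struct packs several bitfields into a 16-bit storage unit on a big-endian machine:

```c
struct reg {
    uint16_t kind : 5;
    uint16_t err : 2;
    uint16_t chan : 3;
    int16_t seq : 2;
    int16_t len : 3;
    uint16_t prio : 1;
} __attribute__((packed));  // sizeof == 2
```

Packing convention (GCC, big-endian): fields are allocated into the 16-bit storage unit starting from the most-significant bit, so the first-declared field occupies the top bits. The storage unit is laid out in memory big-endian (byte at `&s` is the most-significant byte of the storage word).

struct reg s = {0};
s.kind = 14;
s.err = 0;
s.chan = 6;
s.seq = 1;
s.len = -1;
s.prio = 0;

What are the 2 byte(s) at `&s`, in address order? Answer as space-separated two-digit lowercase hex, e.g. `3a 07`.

[11+:5] kind=14 & 0x1f = 0xe; word=0x7000
[9+:2] err=0 & 0x3 = 0x0; word=0x7000
[6+:3] chan=6 & 0x7 = 0x6; word=0x7180
[4+:2] seq=1 & 0x3 = 0x1; word=0x7190
[1+:3] len=-1 & 0x7 = 0x7; word=0x719e
[0+:1] prio=0 & 0x1 = 0x0; word=0x719e
word = 0x719e → big-endian bytes:
  [0]=0x71  [1]=0x9e

71 9e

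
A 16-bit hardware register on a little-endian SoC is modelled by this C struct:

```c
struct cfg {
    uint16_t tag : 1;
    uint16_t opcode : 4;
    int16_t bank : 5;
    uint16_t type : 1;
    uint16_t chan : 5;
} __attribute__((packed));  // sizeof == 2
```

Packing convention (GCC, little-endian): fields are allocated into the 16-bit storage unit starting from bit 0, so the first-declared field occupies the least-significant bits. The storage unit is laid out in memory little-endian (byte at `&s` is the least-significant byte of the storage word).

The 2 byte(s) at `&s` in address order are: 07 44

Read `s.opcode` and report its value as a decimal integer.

3

[0]=0x07 [1]=0x44 (little-endian) → word 0x4407
tag:1 @ bit 0 → (0x4407>>0)&0x1 = 0x1
opcode:4 @ bit 1 → (0x4407>>1)&0xf = 0x3  ←
bank:5 @ bit 5 → (0x4407>>5)&0x1f = 0x0
type:1 @ bit 10 → (0x4407>>10)&0x1 = 0x1
chan:5 @ bit 11 → (0x4407>>11)&0x1f = 0x8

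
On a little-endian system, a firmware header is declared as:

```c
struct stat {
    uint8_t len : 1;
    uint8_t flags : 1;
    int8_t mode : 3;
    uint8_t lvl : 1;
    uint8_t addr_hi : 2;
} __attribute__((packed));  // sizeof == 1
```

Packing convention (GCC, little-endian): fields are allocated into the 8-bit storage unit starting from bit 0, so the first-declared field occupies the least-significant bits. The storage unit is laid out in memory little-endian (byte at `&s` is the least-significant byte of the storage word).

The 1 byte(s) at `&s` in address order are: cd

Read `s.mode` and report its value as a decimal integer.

3

[0]=0xcd (little-endian) → word 0xcd
len [0+:1] = (word>>0) & 0x1 = 1
flags [1+:1] = (word>>1) & 0x1 = 0
mode [2+:3] = (word>>2) & 0x7 = 3  ←
lvl [5+:1] = (word>>5) & 0x1 = 0
addr_hi [6+:2] = (word>>6) & 0x3 = 3
mode signed 3b, MSB=0: value = 3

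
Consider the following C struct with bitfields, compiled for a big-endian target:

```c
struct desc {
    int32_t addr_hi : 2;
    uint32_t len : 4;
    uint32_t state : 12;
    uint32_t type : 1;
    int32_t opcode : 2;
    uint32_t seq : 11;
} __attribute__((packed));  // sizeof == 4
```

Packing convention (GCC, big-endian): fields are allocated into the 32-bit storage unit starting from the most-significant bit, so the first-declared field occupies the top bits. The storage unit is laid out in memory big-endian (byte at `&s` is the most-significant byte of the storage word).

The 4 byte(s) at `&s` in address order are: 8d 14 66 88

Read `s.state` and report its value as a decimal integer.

[0]=0x8d [1]=0x14 [2]=0x66 [3]=0x88 (big-endian) → word 0x8d146688
addr_hi:2 @ bit 30 → (0x8d146688>>30)&0x3 = 0x2
len:4 @ bit 26 → (0x8d146688>>26)&0xf = 0x3
state:12 @ bit 14 → (0x8d146688>>14)&0xfff = 0x451  ←
type:1 @ bit 13 → (0x8d146688>>13)&0x1 = 0x1
opcode:2 @ bit 11 → (0x8d146688>>11)&0x3 = 0x0
seq:11 @ bit 0 → (0x8d146688>>0)&0x7ff = 0x688

1105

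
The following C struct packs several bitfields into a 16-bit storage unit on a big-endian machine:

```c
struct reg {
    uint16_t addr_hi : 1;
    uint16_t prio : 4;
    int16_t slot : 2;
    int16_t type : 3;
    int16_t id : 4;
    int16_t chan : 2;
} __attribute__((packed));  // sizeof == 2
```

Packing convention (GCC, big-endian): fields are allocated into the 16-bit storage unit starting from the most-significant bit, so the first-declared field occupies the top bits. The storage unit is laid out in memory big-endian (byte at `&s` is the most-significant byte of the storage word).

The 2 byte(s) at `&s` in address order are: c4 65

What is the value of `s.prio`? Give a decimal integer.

[0]=0xc4 [1]=0x65 (big-endian) → word 0xc465
addr_hi:1 @ bit 15 → (0xc465>>15)&0x1 = 0x1
prio:4 @ bit 11 → (0xc465>>11)&0xf = 0x8  ←
slot:2 @ bit 9 → (0xc465>>9)&0x3 = 0x2
type:3 @ bit 6 → (0xc465>>6)&0x7 = 0x1
id:4 @ bit 2 → (0xc465>>2)&0xf = 0x9
chan:2 @ bit 0 → (0xc465>>0)&0x3 = 0x1

8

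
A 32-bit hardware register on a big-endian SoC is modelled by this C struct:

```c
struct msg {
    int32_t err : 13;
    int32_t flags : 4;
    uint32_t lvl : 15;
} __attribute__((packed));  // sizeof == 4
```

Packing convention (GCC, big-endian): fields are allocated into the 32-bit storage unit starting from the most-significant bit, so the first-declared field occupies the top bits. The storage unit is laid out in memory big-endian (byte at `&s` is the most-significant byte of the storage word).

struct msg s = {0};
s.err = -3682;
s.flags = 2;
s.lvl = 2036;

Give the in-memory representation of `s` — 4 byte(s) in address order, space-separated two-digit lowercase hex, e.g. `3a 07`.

err:13 = -3682 → 0x119e << 19 → word 0x8cf00000
flags:4 = 2 → 0x2 << 15 → word 0x8cf10000
lvl:15 = 2036 → 0x7f4 << 0 → word 0x8cf107f4
word = 0x8cf107f4 → big-endian bytes:
  [0]=0x8c  [1]=0xf1  [2]=0x07  [3]=0xf4

8c f1 07 f4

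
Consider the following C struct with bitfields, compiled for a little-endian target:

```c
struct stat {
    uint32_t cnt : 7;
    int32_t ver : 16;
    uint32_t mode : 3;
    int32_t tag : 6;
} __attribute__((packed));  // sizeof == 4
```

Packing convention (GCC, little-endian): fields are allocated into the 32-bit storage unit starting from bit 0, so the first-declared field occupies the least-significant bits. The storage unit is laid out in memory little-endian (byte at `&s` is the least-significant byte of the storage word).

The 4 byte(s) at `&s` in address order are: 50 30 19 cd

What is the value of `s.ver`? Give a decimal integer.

[0]=0x50 [1]=0x30 [2]=0x19 [3]=0xcd (little-endian) → word 0xcd193050
cnt:7 @ bit 0 → (0xcd193050>>0)&0x7f = 0x50
ver:16 @ bit 7 → (0xcd193050>>7)&0xffff = 0x3260  ←
mode:3 @ bit 23 → (0xcd193050>>23)&0x7 = 0x2
tag:6 @ bit 26 → (0xcd193050>>26)&0x3f = 0x33
ver signed 16b, MSB=0: value = 12896

12896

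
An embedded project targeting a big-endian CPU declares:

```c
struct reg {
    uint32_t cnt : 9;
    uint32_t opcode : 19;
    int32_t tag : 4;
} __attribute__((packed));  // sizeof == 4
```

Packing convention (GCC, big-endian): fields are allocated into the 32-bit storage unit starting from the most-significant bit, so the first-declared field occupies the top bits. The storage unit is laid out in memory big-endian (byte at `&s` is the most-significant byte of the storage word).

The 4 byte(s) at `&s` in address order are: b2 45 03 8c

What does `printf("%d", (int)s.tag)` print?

[0]=0xb2 [1]=0x45 [2]=0x03 [3]=0x8c (big-endian) → word 0xb245038c
cnt:9 @ bit 23 → (0xb245038c>>23)&0x1ff = 0x164
opcode:19 @ bit 4 → (0xb245038c>>4)&0x7ffff = 0x45038
tag:4 @ bit 0 → (0xb245038c>>0)&0xf = 0xc  ←
tag signed 4b, MSB=1: 12 - 16 = -4

-4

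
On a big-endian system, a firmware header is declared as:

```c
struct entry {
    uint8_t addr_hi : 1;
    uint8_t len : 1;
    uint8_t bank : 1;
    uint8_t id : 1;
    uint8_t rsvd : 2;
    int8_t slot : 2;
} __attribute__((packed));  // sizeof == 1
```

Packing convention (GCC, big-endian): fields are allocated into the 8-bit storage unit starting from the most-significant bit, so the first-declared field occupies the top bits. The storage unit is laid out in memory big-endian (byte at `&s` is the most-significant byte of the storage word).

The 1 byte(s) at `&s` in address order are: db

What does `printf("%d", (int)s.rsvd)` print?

[0]=0xdb (big-endian) → word 0xdb
addr_hi:1 @ bit 7 → (0xdb>>7)&0x1 = 0x1
len:1 @ bit 6 → (0xdb>>6)&0x1 = 0x1
bank:1 @ bit 5 → (0xdb>>5)&0x1 = 0x0
id:1 @ bit 4 → (0xdb>>4)&0x1 = 0x1
rsvd:2 @ bit 2 → (0xdb>>2)&0x3 = 0x2  ←
slot:2 @ bit 0 → (0xdb>>0)&0x3 = 0x3

2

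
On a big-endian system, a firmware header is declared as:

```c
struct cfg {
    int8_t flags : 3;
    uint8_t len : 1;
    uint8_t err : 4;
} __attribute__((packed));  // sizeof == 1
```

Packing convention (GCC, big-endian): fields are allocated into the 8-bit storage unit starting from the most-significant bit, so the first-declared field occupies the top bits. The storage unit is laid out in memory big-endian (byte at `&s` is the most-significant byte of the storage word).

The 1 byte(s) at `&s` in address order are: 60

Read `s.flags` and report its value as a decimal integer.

3

[0]=0x60 (big-endian) → word 0x60
flags:3 @ bit 5 → (0x60>>5)&0x7 = 0x3  ←
len:1 @ bit 4 → (0x60>>4)&0x1 = 0x0
err:4 @ bit 0 → (0x60>>0)&0xf = 0x0
flags signed 3b, MSB=0: value = 3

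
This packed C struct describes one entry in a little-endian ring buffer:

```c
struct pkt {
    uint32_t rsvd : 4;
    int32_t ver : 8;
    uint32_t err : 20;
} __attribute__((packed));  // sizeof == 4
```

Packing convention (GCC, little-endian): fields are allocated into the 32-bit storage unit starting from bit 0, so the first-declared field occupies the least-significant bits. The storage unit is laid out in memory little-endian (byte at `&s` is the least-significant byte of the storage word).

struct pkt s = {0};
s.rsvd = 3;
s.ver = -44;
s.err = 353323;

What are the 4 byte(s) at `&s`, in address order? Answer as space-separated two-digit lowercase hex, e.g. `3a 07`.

rsvd (4b) val=3 bits=0x3 at bit 0: 0x00000003
ver (8b) val=-44 bits=0xd4 at bit 4: 0x00000d43
err (20b) val=353323 bits=0x5642b at bit 12: 0x5642bd43
word = 0x5642bd43 → little-endian bytes:
  [0]=0x43  [1]=0xbd  [2]=0x42  [3]=0x56

43 bd 42 56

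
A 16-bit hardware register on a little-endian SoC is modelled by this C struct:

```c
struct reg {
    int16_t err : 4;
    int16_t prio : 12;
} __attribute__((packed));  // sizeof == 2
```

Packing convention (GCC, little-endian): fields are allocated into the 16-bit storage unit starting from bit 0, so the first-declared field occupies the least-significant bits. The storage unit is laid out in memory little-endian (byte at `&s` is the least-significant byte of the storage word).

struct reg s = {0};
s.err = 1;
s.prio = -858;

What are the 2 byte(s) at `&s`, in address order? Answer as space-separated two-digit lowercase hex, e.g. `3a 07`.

err:4 = 1 → 0x1 << 0 → word 0x0001
prio:12 = -858 → 0xca6 << 4 → word 0xca61
word = 0xca61 → little-endian bytes:
  [0]=0x61  [1]=0xca

61 ca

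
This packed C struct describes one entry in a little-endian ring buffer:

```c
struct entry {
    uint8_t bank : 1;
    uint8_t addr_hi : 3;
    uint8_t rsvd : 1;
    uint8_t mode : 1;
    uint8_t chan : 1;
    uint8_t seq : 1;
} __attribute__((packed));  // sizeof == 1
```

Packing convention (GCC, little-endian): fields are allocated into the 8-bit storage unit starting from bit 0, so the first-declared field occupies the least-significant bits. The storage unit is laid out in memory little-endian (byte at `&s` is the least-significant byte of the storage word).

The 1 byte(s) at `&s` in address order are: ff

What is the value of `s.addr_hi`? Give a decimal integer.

[0]=0xff (little-endian) → word 0xff
bank:1 @ bit 0 → (0xff>>0)&0x1 = 0x1
addr_hi:3 @ bit 1 → (0xff>>1)&0x7 = 0x7  ←
rsvd:1 @ bit 4 → (0xff>>4)&0x1 = 0x1
mode:1 @ bit 5 → (0xff>>5)&0x1 = 0x1
chan:1 @ bit 6 → (0xff>>6)&0x1 = 0x1
seq:1 @ bit 7 → (0xff>>7)&0x1 = 0x1

7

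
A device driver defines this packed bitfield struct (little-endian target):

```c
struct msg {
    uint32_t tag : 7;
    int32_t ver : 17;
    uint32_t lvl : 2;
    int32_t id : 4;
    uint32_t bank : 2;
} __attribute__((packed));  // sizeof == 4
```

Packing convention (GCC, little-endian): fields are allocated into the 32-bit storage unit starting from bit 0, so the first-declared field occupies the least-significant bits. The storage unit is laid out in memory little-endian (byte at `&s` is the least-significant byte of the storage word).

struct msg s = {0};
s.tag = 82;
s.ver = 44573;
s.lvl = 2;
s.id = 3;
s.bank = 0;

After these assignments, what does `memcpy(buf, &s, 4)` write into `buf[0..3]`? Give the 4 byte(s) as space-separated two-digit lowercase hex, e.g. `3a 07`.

tag (7b) val=82 bits=0x52 at bit 0: 0x00000052
ver (17b) val=44573 bits=0xae1d at bit 7: 0x00570ed2
lvl (2b) val=2 bits=0x2 at bit 24: 0x02570ed2
id (4b) val=3 bits=0x3 at bit 26: 0x0e570ed2
bank (2b) val=0 bits=0x0 at bit 30: 0x0e570ed2
word = 0x0e570ed2 → little-endian bytes:
  [0]=0xd2  [1]=0x0e  [2]=0x57  [3]=0x0e

d2 0e 57 0e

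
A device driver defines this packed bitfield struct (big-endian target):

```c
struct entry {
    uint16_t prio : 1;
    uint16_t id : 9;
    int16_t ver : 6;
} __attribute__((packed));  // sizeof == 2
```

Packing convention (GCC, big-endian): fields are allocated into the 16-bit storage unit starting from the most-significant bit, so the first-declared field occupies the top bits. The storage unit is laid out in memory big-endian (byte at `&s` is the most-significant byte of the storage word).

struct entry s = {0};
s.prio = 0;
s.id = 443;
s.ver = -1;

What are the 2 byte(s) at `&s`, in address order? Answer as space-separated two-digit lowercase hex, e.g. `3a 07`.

6e ff

prio:1 = 0 → 0x0 << 15 → word 0x0000
id:9 = 443 → 0x1bb << 6 → word 0x6ec0
ver:6 = -1 → 0x3f << 0 → word 0x6eff
word = 0x6eff → big-endian bytes:
  [0]=0x6e  [1]=0xff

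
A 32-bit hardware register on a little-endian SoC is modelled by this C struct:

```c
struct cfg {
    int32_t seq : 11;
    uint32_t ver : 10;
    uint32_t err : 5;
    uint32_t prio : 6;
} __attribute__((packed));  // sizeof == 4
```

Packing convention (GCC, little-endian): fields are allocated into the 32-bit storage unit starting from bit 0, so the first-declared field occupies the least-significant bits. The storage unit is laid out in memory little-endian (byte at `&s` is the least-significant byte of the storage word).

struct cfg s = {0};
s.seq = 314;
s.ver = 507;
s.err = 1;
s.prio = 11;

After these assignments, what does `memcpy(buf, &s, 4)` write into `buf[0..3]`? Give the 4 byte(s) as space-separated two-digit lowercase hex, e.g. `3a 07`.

[0+:11] seq=314 & 0x7ff = 0x13a; word=0x0000013a
[11+:10] ver=507 & 0x3ff = 0x1fb; word=0x000fd93a
[21+:5] err=1 & 0x1f = 0x1; word=0x002fd93a
[26+:6] prio=11 & 0x3f = 0xb; word=0x2c2fd93a
word = 0x2c2fd93a → little-endian bytes:
  [0]=0x3a  [1]=0xd9  [2]=0x2f  [3]=0x2c

3a d9 2f 2c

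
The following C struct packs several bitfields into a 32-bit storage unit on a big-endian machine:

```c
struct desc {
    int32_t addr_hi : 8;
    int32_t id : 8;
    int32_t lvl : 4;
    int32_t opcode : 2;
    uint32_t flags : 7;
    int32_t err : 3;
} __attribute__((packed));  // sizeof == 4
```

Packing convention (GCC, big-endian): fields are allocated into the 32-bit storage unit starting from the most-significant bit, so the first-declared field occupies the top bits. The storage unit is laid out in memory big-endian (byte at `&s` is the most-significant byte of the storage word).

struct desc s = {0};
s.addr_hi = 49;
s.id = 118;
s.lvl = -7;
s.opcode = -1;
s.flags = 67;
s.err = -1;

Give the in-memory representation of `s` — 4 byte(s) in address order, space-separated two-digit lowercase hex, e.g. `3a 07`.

addr_hi:8 = 49 → 0x31 << 24 → word 0x31000000
id:8 = 118 → 0x76 << 16 → word 0x31760000
lvl:4 = -7 → 0x9 << 12 → word 0x31769000
opcode:2 = -1 → 0x3 << 10 → word 0x31769c00
flags:7 = 67 → 0x43 << 3 → word 0x31769e18
err:3 = -1 → 0x7 << 0 → word 0x31769e1f
word = 0x31769e1f → big-endian bytes:
  [0]=0x31  [1]=0x76  [2]=0x9e  [3]=0x1f

31 76 9e 1f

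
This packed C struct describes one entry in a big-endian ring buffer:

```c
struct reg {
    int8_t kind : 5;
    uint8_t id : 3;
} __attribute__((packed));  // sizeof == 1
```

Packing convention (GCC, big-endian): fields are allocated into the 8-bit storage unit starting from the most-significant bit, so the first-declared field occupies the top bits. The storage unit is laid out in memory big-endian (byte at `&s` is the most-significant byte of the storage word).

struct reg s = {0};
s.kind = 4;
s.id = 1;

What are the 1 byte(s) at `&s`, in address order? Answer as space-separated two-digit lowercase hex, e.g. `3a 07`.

kind:5 = 4 → 0x4 << 3 → word 0x20
id:3 = 1 → 0x1 << 0 → word 0x21
word = 0x21 → big-endian bytes:
  [0]=0x21

21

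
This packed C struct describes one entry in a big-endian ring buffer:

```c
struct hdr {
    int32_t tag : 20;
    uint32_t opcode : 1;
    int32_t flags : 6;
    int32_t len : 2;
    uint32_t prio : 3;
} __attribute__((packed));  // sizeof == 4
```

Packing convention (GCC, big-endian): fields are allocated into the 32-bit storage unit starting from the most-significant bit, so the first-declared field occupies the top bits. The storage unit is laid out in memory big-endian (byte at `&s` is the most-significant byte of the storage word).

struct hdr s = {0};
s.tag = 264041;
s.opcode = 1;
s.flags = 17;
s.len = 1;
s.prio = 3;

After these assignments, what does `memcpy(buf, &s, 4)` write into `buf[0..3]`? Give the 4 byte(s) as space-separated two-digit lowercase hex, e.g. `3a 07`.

[12+:20] tag=264041 & 0xfffff = 0x40769; word=0x40769000
[11+:1] opcode=1 & 0x1 = 0x1; word=0x40769800
[5+:6] flags=17 & 0x3f = 0x11; word=0x40769a20
[3+:2] len=1 & 0x3 = 0x1; word=0x40769a28
[0+:3] prio=3 & 0x7 = 0x3; word=0x40769a2b
word = 0x40769a2b → big-endian bytes:
  [0]=0x40  [1]=0x76  [2]=0x9a  [3]=0x2b

40 76 9a 2b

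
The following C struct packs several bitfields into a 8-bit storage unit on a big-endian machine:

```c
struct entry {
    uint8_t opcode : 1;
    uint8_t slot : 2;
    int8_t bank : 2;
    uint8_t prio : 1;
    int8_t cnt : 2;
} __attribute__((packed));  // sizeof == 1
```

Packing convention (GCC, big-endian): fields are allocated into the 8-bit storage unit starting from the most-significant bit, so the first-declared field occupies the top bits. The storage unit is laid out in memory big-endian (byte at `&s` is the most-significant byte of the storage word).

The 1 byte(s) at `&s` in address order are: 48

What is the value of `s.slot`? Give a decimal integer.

[0]=0x48 (big-endian) → word 0x48
opcode [7+:1] = (word>>7) & 0x1 = 0
slot [5+:2] = (word>>5) & 0x3 = 2  ←
bank [3+:2] = (word>>3) & 0x3 = 1
prio [2+:1] = (word>>2) & 0x1 = 0
cnt [0+:2] = (word>>0) & 0x3 = 0

2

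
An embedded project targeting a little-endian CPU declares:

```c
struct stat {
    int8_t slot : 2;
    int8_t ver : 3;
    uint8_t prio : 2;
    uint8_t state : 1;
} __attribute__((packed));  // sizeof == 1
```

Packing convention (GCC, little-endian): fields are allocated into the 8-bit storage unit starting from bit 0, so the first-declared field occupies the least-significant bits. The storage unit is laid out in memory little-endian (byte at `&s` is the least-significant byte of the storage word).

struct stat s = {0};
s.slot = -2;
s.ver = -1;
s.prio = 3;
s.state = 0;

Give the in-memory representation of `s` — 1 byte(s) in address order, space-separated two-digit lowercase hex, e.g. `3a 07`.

7e

slot:2 = -2 → 0x2 << 0 → word 0x02
ver:3 = -1 → 0x7 << 2 → word 0x1e
prio:2 = 3 → 0x3 << 5 → word 0x7e
state:1 = 0 → 0x0 << 7 → word 0x7e
word = 0x7e → little-endian bytes:
  [0]=0x7e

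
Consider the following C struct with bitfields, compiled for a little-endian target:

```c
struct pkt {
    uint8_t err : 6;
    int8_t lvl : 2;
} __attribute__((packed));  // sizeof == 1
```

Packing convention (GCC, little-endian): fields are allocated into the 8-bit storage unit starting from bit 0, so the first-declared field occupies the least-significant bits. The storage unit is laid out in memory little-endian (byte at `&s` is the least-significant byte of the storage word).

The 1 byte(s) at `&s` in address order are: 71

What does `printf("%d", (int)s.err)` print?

[0]=0x71 (little-endian) → word 0x71
err:6 @ bit 0 → (0x71>>0)&0x3f = 0x31  ←
lvl:2 @ bit 6 → (0x71>>6)&0x3 = 0x1

49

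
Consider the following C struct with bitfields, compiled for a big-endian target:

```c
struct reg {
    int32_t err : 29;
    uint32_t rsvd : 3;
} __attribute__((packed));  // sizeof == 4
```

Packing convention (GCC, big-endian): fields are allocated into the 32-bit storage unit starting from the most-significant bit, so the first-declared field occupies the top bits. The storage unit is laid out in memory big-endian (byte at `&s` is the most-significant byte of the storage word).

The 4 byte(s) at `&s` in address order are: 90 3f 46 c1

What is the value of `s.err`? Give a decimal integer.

-234362664

[0]=0x90 [1]=0x3f [2]=0x46 [3]=0xc1 (big-endian) → word 0x903f46c1
err:29 @ bit 3 → (0x903f46c1>>3)&0x1fffffff = 0x1207e8d8  ←
rsvd:3 @ bit 0 → (0x903f46c1>>0)&0x7 = 0x1
err signed 29b, MSB=1: 302508248 - 536870912 = -234362664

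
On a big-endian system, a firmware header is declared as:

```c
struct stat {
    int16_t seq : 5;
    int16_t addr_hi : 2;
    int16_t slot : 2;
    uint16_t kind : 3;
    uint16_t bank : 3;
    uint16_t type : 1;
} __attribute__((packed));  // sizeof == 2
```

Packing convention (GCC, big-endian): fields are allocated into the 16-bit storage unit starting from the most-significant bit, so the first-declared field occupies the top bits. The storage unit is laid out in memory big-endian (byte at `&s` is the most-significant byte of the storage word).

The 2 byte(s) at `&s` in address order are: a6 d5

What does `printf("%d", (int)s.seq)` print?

-12

[0]=0xa6 [1]=0xd5 (big-endian) → word 0xa6d5
seq [11+:5] = (word>>11) & 0x1f = 20  ←
addr_hi [9+:2] = (word>>9) & 0x3 = 3
slot [7+:2] = (word>>7) & 0x3 = 1
kind [4+:3] = (word>>4) & 0x7 = 5
bank [1+:3] = (word>>1) & 0x7 = 2
type [0+:1] = (word>>0) & 0x1 = 1
seq signed 5b, MSB=1: 20 - 32 = -12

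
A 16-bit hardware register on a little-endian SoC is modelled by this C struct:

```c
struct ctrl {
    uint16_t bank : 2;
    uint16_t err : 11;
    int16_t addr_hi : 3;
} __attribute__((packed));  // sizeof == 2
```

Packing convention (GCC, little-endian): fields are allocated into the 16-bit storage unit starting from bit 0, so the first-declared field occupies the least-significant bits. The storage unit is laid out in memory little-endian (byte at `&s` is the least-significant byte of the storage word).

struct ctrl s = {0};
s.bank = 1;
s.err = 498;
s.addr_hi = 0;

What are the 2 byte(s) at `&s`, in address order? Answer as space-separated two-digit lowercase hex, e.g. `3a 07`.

[0+:2] bank=1 & 0x3 = 0x1; word=0x0001
[2+:11] err=498 & 0x7ff = 0x1f2; word=0x07c9
[13+:3] addr_hi=0 & 0x7 = 0x0; word=0x07c9
word = 0x07c9 → little-endian bytes:
  [0]=0xc9  [1]=0x07

c9 07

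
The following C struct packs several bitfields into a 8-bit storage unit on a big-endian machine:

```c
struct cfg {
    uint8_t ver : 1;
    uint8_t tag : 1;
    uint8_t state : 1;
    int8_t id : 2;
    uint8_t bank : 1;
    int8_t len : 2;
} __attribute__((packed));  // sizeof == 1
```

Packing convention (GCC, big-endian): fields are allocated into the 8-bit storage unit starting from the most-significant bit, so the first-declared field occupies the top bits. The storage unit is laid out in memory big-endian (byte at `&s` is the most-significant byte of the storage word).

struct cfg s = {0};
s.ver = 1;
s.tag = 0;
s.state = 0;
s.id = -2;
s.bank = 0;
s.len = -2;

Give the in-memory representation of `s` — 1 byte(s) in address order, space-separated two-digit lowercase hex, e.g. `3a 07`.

92

ver (1b) val=1 bits=0x1 at bit 7: 0x80
tag (1b) val=0 bits=0x0 at bit 6: 0x80
state (1b) val=0 bits=0x0 at bit 5: 0x80
id (2b) val=-2 bits=0x2 at bit 3: 0x90
bank (1b) val=0 bits=0x0 at bit 2: 0x90
len (2b) val=-2 bits=0x2 at bit 0: 0x92
word = 0x92 → big-endian bytes:
  [0]=0x92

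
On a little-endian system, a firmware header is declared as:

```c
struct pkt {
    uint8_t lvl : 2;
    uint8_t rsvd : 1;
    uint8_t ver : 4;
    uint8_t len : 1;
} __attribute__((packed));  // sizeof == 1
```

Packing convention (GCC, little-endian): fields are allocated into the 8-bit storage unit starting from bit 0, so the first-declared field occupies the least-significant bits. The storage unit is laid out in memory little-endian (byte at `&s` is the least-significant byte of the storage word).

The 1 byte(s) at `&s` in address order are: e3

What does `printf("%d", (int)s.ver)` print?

[0]=0xe3 (little-endian) → word 0xe3
lvl [0+:2] = (word>>0) & 0x3 = 3
rsvd [2+:1] = (word>>2) & 0x1 = 0
ver [3+:4] = (word>>3) & 0xf = 12  ←
len [7+:1] = (word>>7) & 0x1 = 1

12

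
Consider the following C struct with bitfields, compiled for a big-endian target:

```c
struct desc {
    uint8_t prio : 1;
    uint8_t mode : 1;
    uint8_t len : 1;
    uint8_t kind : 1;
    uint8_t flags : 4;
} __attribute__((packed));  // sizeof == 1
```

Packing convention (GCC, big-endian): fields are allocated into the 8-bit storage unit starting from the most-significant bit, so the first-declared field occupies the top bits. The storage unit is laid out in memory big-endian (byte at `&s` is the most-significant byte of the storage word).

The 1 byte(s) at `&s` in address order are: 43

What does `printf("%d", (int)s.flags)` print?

[0]=0x43 (big-endian) → word 0x43
prio [7+:1] = (word>>7) & 0x1 = 0
mode [6+:1] = (word>>6) & 0x1 = 1
len [5+:1] = (word>>5) & 0x1 = 0
kind [4+:1] = (word>>4) & 0x1 = 0
flags [0+:4] = (word>>0) & 0xf = 3  ←

3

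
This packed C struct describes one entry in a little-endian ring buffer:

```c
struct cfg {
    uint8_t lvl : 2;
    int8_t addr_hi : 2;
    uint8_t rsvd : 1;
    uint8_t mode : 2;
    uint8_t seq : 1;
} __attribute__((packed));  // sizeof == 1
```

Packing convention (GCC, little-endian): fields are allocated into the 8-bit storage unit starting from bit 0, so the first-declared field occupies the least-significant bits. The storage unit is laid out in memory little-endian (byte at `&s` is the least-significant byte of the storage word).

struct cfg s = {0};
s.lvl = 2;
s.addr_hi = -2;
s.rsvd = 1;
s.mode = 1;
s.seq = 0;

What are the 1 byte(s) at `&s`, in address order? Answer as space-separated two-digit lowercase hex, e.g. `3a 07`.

lvl (2b) val=2 bits=0x2 at bit 0: 0x02
addr_hi (2b) val=-2 bits=0x2 at bit 2: 0x0a
rsvd (1b) val=1 bits=0x1 at bit 4: 0x1a
mode (2b) val=1 bits=0x1 at bit 5: 0x3a
seq (1b) val=0 bits=0x0 at bit 7: 0x3a
word = 0x3a → little-endian bytes:
  [0]=0x3a

3a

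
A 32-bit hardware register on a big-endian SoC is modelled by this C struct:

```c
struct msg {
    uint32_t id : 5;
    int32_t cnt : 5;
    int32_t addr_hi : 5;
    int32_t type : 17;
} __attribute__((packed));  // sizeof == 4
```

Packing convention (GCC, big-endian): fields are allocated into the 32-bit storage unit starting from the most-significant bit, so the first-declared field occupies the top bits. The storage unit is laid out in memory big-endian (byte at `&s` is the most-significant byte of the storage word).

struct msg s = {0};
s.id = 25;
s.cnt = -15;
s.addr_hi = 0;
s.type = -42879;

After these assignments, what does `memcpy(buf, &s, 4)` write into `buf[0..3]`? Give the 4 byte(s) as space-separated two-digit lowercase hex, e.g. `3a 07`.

[27+:5] id=25 & 0x1f = 0x19; word=0xc8000000
[22+:5] cnt=-15 & 0x1f = 0x11; word=0xcc400000
[17+:5] addr_hi=0 & 0x1f = 0x0; word=0xcc400000
[0+:17] type=-42879 & 0x1ffff = 0x15881; word=0xcc415881
word = 0xcc415881 → big-endian bytes:
  [0]=0xcc  [1]=0x41  [2]=0x58  [3]=0x81

cc 41 58 81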